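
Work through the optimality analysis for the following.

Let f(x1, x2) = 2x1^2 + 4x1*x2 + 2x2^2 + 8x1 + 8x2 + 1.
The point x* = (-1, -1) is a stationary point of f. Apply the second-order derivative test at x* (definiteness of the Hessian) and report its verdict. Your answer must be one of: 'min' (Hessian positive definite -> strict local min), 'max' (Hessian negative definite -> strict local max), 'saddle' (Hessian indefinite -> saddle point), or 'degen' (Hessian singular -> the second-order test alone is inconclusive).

Compute the Hessian H = grad^2 f:
  H = [[4, 4], [4, 4]]
Verify stationarity: grad f(x*) = H x* + g = (0, 0).
Eigenvalues of H: 0, 8.
H has a zero eigenvalue (singular; positive semidefinite but not definite), so H is neither positive definite, negative definite, nor indefinite. The second-order test alone is inconclusive -> degen.
(Indeed, f is constant along the null direction of H through x*, so x* is not a strict local extremum.)

degen


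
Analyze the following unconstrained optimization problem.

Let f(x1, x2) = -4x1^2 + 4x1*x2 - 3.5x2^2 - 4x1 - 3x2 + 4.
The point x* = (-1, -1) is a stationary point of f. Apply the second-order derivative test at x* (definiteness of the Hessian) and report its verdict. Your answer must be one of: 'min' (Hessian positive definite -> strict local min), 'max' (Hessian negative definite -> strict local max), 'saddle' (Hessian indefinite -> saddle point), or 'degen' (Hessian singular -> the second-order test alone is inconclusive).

Compute the Hessian H = grad^2 f:
  H = [[-8, 4], [4, -7]]
Verify stationarity: grad f(x*) = H x* + g = (0, 0).
Eigenvalues of H: -11.5311, -3.4689.
Both eigenvalues < 0, so H is negative definite -> x* is a strict local max.

max


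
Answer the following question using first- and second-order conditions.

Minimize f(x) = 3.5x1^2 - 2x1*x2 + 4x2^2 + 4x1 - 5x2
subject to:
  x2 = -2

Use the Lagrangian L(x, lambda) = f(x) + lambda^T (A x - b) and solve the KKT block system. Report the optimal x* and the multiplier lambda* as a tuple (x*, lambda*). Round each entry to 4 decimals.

Form the Lagrangian:
  L(x, lambda) = (1/2) x^T Q x + c^T x + lambda^T (A x - b)
Stationarity (grad_x L = 0): Q x + c + A^T lambda = 0.
Primal feasibility: A x = b.

This gives the KKT block system:
  [ Q   A^T ] [ x     ]   [-c ]
  [ A    0  ] [ lambda ] = [ b ]

Solving the linear system:
  x*      = (-1.1429, -2)
  lambda* = (18.7143)
  f(x*)   = 21.4286

x* = (-1.1429, -2), lambda* = (18.7143)


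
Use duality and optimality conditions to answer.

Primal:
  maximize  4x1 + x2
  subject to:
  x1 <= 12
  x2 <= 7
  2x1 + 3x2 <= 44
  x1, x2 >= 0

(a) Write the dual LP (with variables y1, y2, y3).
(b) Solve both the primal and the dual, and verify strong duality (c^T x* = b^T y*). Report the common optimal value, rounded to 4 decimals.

The standard primal-dual pair for 'max c^T x s.t. A x <= b, x >= 0' is:
  Dual:  min b^T y  s.t.  A^T y >= c,  y >= 0.

So the dual LP is:
  minimize  12y1 + 7y2 + 44y3
  subject to:
    y1 + 2y3 >= 4
    y2 + 3y3 >= 1
    y1, y2, y3 >= 0

Solving the primal: x* = (12, 6.6667).
  primal value c^T x* = 54.6667.
Solving the dual: y* = (3.3333, 0, 0.3333).
  dual value b^T y* = 54.6667.
Strong duality: c^T x* = b^T y*. Confirmed.

54.6667


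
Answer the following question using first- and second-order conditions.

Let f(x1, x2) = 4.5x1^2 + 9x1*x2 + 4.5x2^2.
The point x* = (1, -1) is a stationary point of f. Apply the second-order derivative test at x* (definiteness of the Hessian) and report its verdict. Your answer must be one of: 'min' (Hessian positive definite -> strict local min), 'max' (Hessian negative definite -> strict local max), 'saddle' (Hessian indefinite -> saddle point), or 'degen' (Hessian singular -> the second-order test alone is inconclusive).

Compute the Hessian H = grad^2 f:
  H = [[9, 9], [9, 9]]
Verify stationarity: grad f(x*) = H x* + g = (0, 0).
Eigenvalues of H: 0, 18.
H has a zero eigenvalue (singular; positive semidefinite but not definite), so H is neither positive definite, negative definite, nor indefinite. The second-order test alone is inconclusive -> degen.
(Indeed, f is constant along the null direction of H through x*, so x* is not a strict local extremum.)

degen


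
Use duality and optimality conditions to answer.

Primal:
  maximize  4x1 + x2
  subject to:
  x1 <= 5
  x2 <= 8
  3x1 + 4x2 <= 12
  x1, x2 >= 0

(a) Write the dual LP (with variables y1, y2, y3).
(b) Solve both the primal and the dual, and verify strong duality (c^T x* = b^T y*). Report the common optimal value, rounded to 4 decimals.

The standard primal-dual pair for 'max c^T x s.t. A x <= b, x >= 0' is:
  Dual:  min b^T y  s.t.  A^T y >= c,  y >= 0.

So the dual LP is:
  minimize  5y1 + 8y2 + 12y3
  subject to:
    y1 + 3y3 >= 4
    y2 + 4y3 >= 1
    y1, y2, y3 >= 0

Solving the primal: x* = (4, 0).
  primal value c^T x* = 16.
Solving the dual: y* = (0, 0, 1.3333).
  dual value b^T y* = 16.
Strong duality: c^T x* = b^T y*. Confirmed.

16


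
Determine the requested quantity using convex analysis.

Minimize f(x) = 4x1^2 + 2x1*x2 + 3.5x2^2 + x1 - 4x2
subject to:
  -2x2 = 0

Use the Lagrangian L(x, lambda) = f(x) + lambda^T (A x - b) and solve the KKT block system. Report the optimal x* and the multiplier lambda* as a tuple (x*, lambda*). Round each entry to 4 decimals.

Form the Lagrangian:
  L(x, lambda) = (1/2) x^T Q x + c^T x + lambda^T (A x - b)
Stationarity (grad_x L = 0): Q x + c + A^T lambda = 0.
Primal feasibility: A x = b.

This gives the KKT block system:
  [ Q   A^T ] [ x     ]   [-c ]
  [ A    0  ] [ lambda ] = [ b ]

Solving the linear system:
  x*      = (-0.125, 0)
  lambda* = (-2.125)
  f(x*)   = -0.0625

x* = (-0.125, 0), lambda* = (-2.125)


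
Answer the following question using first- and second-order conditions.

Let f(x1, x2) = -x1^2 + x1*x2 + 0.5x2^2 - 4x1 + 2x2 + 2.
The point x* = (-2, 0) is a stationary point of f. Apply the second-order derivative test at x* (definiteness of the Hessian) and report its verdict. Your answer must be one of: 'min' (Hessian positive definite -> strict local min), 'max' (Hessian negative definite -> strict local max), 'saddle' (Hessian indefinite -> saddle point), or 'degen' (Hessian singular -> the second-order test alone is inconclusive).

Compute the Hessian H = grad^2 f:
  H = [[-2, 1], [1, 1]]
Verify stationarity: grad f(x*) = H x* + g = (0, 0).
Eigenvalues of H: -2.3028, 1.3028.
Eigenvalues have mixed signs, so H is indefinite -> x* is a saddle point.

saddle


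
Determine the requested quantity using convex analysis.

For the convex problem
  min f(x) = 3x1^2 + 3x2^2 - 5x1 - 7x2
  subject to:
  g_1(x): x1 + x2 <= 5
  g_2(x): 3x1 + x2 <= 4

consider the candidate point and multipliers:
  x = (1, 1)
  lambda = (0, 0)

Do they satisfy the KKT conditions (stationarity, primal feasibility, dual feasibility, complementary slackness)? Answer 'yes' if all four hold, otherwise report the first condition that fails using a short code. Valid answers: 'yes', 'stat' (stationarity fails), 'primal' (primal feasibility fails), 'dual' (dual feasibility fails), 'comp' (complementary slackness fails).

Gradient of f: grad f(x) = Q x + c = (1, -1)
Constraint values g_i(x) = a_i^T x - b_i:
  g_1((1, 1)) = -3
  g_2((1, 1)) = 0
Stationarity residual: grad f(x) + sum_i lambda_i a_i = (1, -1)
  -> stationarity FAILS
Primal feasibility (all g_i <= 0): OK
Dual feasibility (all lambda_i >= 0): OK
Complementary slackness (lambda_i * g_i(x) = 0 for all i): OK

Verdict: the first failing condition is stationarity -> stat.

stat


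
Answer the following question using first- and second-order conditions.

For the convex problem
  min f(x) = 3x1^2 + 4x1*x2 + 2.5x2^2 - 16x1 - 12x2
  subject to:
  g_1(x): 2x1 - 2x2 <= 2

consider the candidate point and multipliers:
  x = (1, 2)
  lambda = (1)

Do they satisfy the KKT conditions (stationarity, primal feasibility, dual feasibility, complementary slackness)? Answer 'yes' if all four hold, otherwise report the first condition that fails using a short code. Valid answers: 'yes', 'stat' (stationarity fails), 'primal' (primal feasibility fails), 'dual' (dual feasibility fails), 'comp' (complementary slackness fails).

Gradient of f: grad f(x) = Q x + c = (-2, 2)
Constraint values g_i(x) = a_i^T x - b_i:
  g_1((1, 2)) = -4
Stationarity residual: grad f(x) + sum_i lambda_i a_i = (0, 0)
  -> stationarity OK
Primal feasibility (all g_i <= 0): OK
Dual feasibility (all lambda_i >= 0): OK
Complementary slackness (lambda_i * g_i(x) = 0 for all i): FAILS

Verdict: the first failing condition is complementary_slackness -> comp.

comp


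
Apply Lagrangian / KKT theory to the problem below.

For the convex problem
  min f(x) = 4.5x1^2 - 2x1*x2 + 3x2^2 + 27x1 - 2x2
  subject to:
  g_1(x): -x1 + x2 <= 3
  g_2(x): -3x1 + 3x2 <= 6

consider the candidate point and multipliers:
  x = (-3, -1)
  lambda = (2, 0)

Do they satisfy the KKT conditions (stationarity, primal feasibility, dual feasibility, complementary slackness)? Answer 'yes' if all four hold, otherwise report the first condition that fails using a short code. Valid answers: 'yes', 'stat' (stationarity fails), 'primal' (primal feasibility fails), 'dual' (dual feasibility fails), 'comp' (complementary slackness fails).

Gradient of f: grad f(x) = Q x + c = (2, -2)
Constraint values g_i(x) = a_i^T x - b_i:
  g_1((-3, -1)) = -1
  g_2((-3, -1)) = 0
Stationarity residual: grad f(x) + sum_i lambda_i a_i = (0, 0)
  -> stationarity OK
Primal feasibility (all g_i <= 0): OK
Dual feasibility (all lambda_i >= 0): OK
Complementary slackness (lambda_i * g_i(x) = 0 for all i): FAILS

Verdict: the first failing condition is complementary_slackness -> comp.

comp


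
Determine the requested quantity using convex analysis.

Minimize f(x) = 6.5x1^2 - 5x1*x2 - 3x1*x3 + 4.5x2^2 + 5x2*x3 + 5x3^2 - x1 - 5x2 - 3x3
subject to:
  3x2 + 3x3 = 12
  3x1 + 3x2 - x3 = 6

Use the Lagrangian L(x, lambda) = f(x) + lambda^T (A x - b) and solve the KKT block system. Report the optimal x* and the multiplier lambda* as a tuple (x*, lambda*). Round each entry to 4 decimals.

Form the Lagrangian:
  L(x, lambda) = (1/2) x^T Q x + c^T x + lambda^T (A x - b)
Stationarity (grad_x L = 0): Q x + c + A^T lambda = 0.
Primal feasibility: A x = b.

This gives the KKT block system:
  [ Q   A^T ] [ x     ]   [-c ]
  [ A    0  ] [ lambda ] = [ b ]

Solving the linear system:
  x*      = (0.8724, 1.8457, 2.1543)
  lambda* = (-7.7903, 1.7834)
  f(x*)   = 33.1098

x* = (0.8724, 1.8457, 2.1543), lambda* = (-7.7903, 1.7834)


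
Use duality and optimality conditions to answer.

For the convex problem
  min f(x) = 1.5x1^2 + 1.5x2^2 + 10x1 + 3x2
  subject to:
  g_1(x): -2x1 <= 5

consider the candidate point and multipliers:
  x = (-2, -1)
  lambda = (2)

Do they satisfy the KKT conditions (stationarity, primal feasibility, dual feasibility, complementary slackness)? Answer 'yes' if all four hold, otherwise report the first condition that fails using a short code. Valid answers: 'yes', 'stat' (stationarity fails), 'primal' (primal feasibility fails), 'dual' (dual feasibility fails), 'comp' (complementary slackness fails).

Gradient of f: grad f(x) = Q x + c = (4, 0)
Constraint values g_i(x) = a_i^T x - b_i:
  g_1((-2, -1)) = -1
Stationarity residual: grad f(x) + sum_i lambda_i a_i = (0, 0)
  -> stationarity OK
Primal feasibility (all g_i <= 0): OK
Dual feasibility (all lambda_i >= 0): OK
Complementary slackness (lambda_i * g_i(x) = 0 for all i): FAILS

Verdict: the first failing condition is complementary_slackness -> comp.

comp


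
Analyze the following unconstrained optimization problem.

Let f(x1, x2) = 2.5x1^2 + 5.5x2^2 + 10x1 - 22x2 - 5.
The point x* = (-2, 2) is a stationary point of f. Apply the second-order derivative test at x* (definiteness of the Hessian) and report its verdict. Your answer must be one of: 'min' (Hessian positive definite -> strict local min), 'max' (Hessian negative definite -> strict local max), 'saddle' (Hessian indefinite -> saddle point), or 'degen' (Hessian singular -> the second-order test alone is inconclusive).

Compute the Hessian H = grad^2 f:
  H = [[5, 0], [0, 11]]
Verify stationarity: grad f(x*) = H x* + g = (0, 0).
Eigenvalues of H: 5, 11.
Both eigenvalues > 0, so H is positive definite -> x* is a strict local min.

min


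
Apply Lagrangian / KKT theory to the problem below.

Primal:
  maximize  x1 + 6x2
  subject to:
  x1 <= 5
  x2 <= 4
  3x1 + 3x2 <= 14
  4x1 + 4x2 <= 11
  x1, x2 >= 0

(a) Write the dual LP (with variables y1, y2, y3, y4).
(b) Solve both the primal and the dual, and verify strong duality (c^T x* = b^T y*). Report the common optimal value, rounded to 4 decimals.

The standard primal-dual pair for 'max c^T x s.t. A x <= b, x >= 0' is:
  Dual:  min b^T y  s.t.  A^T y >= c,  y >= 0.

So the dual LP is:
  minimize  5y1 + 4y2 + 14y3 + 11y4
  subject to:
    y1 + 3y3 + 4y4 >= 1
    y2 + 3y3 + 4y4 >= 6
    y1, y2, y3, y4 >= 0

Solving the primal: x* = (0, 2.75).
  primal value c^T x* = 16.5.
Solving the dual: y* = (0, 0, 0, 1.5).
  dual value b^T y* = 16.5.
Strong duality: c^T x* = b^T y*. Confirmed.

16.5


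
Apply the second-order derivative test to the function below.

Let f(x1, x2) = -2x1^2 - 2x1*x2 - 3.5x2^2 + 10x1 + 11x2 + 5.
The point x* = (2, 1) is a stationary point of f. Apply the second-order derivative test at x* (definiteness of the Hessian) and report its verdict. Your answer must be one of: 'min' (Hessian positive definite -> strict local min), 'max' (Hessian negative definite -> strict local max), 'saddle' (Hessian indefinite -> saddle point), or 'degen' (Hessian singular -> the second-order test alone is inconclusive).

Compute the Hessian H = grad^2 f:
  H = [[-4, -2], [-2, -7]]
Verify stationarity: grad f(x*) = H x* + g = (0, 0).
Eigenvalues of H: -8, -3.
Both eigenvalues < 0, so H is negative definite -> x* is a strict local max.

max


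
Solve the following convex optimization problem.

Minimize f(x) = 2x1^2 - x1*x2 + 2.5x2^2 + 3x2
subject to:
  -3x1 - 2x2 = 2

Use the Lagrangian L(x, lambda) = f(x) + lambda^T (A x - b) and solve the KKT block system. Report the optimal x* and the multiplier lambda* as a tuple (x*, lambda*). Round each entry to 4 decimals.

Form the Lagrangian:
  L(x, lambda) = (1/2) x^T Q x + c^T x + lambda^T (A x - b)
Stationarity (grad_x L = 0): Q x + c + A^T lambda = 0.
Primal feasibility: A x = b.

This gives the KKT block system:
  [ Q   A^T ] [ x     ]   [-c ]
  [ A    0  ] [ lambda ] = [ b ]

Solving the linear system:
  x*      = (-0.2192, -0.6712)
  lambda* = (-0.0685)
  f(x*)   = -0.9384

x* = (-0.2192, -0.6712), lambda* = (-0.0685)


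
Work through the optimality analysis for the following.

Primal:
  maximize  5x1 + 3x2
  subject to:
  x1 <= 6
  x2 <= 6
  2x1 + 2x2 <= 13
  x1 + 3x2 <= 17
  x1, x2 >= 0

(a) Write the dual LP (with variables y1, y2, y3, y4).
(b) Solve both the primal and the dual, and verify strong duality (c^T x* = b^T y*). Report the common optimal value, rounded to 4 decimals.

The standard primal-dual pair for 'max c^T x s.t. A x <= b, x >= 0' is:
  Dual:  min b^T y  s.t.  A^T y >= c,  y >= 0.

So the dual LP is:
  minimize  6y1 + 6y2 + 13y3 + 17y4
  subject to:
    y1 + 2y3 + y4 >= 5
    y2 + 2y3 + 3y4 >= 3
    y1, y2, y3, y4 >= 0

Solving the primal: x* = (6, 0.5).
  primal value c^T x* = 31.5.
Solving the dual: y* = (2, 0, 1.5, 0).
  dual value b^T y* = 31.5.
Strong duality: c^T x* = b^T y*. Confirmed.

31.5


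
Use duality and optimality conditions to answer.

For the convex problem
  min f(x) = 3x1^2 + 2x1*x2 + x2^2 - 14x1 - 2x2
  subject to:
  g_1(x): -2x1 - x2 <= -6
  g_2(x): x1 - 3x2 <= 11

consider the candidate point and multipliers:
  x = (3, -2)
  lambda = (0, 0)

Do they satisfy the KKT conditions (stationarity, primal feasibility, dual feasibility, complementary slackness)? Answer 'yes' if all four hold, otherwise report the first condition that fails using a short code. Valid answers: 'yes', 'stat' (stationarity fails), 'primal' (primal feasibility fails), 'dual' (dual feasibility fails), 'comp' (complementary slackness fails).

Gradient of f: grad f(x) = Q x + c = (0, 0)
Constraint values g_i(x) = a_i^T x - b_i:
  g_1((3, -2)) = 2
  g_2((3, -2)) = -2
Stationarity residual: grad f(x) + sum_i lambda_i a_i = (0, 0)
  -> stationarity OK
Primal feasibility (all g_i <= 0): FAILS
Dual feasibility (all lambda_i >= 0): OK
Complementary slackness (lambda_i * g_i(x) = 0 for all i): OK

Verdict: the first failing condition is primal_feasibility -> primal.

primal


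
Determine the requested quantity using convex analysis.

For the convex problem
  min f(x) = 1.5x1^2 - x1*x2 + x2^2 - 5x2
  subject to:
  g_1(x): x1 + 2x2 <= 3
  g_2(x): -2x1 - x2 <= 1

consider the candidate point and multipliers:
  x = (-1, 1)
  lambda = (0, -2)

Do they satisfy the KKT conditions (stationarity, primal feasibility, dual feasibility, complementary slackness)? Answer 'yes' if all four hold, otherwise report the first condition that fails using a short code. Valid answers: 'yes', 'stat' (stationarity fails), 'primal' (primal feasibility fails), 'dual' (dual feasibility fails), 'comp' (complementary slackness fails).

Gradient of f: grad f(x) = Q x + c = (-4, -2)
Constraint values g_i(x) = a_i^T x - b_i:
  g_1((-1, 1)) = -2
  g_2((-1, 1)) = 0
Stationarity residual: grad f(x) + sum_i lambda_i a_i = (0, 0)
  -> stationarity OK
Primal feasibility (all g_i <= 0): OK
Dual feasibility (all lambda_i >= 0): FAILS
Complementary slackness (lambda_i * g_i(x) = 0 for all i): OK

Verdict: the first failing condition is dual_feasibility -> dual.

dual


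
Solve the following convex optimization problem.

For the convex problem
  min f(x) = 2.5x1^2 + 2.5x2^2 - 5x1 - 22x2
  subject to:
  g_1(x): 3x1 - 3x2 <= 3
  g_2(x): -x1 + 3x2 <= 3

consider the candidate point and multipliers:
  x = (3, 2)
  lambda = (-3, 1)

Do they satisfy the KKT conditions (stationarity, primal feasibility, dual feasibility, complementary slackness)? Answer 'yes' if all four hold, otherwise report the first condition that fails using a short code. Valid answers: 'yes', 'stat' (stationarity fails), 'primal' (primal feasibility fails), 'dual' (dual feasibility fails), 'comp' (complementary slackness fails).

Gradient of f: grad f(x) = Q x + c = (10, -12)
Constraint values g_i(x) = a_i^T x - b_i:
  g_1((3, 2)) = 0
  g_2((3, 2)) = 0
Stationarity residual: grad f(x) + sum_i lambda_i a_i = (0, 0)
  -> stationarity OK
Primal feasibility (all g_i <= 0): OK
Dual feasibility (all lambda_i >= 0): FAILS
Complementary slackness (lambda_i * g_i(x) = 0 for all i): OK

Verdict: the first failing condition is dual_feasibility -> dual.

dual


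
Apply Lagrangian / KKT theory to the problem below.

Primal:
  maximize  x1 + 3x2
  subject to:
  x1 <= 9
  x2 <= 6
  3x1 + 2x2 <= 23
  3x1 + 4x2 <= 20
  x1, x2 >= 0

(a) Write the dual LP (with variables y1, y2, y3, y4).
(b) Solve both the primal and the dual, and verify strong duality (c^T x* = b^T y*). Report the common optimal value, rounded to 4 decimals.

The standard primal-dual pair for 'max c^T x s.t. A x <= b, x >= 0' is:
  Dual:  min b^T y  s.t.  A^T y >= c,  y >= 0.

So the dual LP is:
  minimize  9y1 + 6y2 + 23y3 + 20y4
  subject to:
    y1 + 3y3 + 3y4 >= 1
    y2 + 2y3 + 4y4 >= 3
    y1, y2, y3, y4 >= 0

Solving the primal: x* = (0, 5).
  primal value c^T x* = 15.
Solving the dual: y* = (0, 0, 0, 0.75).
  dual value b^T y* = 15.
Strong duality: c^T x* = b^T y*. Confirmed.

15


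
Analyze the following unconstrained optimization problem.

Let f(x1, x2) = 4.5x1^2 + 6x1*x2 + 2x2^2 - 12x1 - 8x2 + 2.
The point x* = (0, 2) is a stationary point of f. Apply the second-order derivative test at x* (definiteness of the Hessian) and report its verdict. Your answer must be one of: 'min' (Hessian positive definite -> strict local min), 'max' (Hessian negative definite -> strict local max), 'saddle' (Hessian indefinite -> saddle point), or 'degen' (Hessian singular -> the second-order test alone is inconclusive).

Compute the Hessian H = grad^2 f:
  H = [[9, 6], [6, 4]]
Verify stationarity: grad f(x*) = H x* + g = (0, 0).
Eigenvalues of H: 0, 13.
H has a zero eigenvalue (singular; positive semidefinite but not definite), so H is neither positive definite, negative definite, nor indefinite. The second-order test alone is inconclusive -> degen.
(Indeed, f is constant along the null direction of H through x*, so x* is not a strict local extremum.)

degen


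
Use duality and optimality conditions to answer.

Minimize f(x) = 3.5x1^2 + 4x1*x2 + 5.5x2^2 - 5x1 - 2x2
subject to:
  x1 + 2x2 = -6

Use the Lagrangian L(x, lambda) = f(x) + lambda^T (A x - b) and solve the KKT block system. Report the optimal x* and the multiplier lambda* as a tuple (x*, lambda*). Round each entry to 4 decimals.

Form the Lagrangian:
  L(x, lambda) = (1/2) x^T Q x + c^T x + lambda^T (A x - b)
Stationarity (grad_x L = 0): Q x + c + A^T lambda = 0.
Primal feasibility: A x = b.

This gives the KKT block system:
  [ Q   A^T ] [ x     ]   [-c ]
  [ A    0  ] [ lambda ] = [ b ]

Solving the linear system:
  x*      = (-0.087, -2.9565)
  lambda* = (17.4348)
  f(x*)   = 55.4783

x* = (-0.087, -2.9565), lambda* = (17.4348)


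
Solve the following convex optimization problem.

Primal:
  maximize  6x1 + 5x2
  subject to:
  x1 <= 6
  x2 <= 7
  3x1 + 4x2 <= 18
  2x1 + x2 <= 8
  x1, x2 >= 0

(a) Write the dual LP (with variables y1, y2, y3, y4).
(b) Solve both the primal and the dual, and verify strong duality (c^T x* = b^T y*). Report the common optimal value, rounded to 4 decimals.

The standard primal-dual pair for 'max c^T x s.t. A x <= b, x >= 0' is:
  Dual:  min b^T y  s.t.  A^T y >= c,  y >= 0.

So the dual LP is:
  minimize  6y1 + 7y2 + 18y3 + 8y4
  subject to:
    y1 + 3y3 + 2y4 >= 6
    y2 + 4y3 + y4 >= 5
    y1, y2, y3, y4 >= 0

Solving the primal: x* = (2.8, 2.4).
  primal value c^T x* = 28.8.
Solving the dual: y* = (0, 0, 0.8, 1.8).
  dual value b^T y* = 28.8.
Strong duality: c^T x* = b^T y*. Confirmed.

28.8


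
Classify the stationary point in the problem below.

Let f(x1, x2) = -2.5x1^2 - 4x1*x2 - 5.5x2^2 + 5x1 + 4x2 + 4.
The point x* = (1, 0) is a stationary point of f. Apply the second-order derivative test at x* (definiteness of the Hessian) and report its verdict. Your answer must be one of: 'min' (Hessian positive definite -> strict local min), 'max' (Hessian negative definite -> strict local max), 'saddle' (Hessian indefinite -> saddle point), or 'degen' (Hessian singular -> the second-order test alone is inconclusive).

Compute the Hessian H = grad^2 f:
  H = [[-5, -4], [-4, -11]]
Verify stationarity: grad f(x*) = H x* + g = (0, 0).
Eigenvalues of H: -13, -3.
Both eigenvalues < 0, so H is negative definite -> x* is a strict local max.

max


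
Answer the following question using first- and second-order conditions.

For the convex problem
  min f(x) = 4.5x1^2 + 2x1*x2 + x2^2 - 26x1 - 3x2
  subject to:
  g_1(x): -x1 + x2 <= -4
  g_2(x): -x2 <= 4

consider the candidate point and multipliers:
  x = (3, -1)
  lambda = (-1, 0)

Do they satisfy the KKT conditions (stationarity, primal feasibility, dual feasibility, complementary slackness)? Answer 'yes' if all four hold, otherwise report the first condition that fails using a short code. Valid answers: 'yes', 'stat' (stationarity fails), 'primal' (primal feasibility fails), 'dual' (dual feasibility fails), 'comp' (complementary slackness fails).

Gradient of f: grad f(x) = Q x + c = (-1, 1)
Constraint values g_i(x) = a_i^T x - b_i:
  g_1((3, -1)) = 0
  g_2((3, -1)) = -3
Stationarity residual: grad f(x) + sum_i lambda_i a_i = (0, 0)
  -> stationarity OK
Primal feasibility (all g_i <= 0): OK
Dual feasibility (all lambda_i >= 0): FAILS
Complementary slackness (lambda_i * g_i(x) = 0 for all i): OK

Verdict: the first failing condition is dual_feasibility -> dual.

dual


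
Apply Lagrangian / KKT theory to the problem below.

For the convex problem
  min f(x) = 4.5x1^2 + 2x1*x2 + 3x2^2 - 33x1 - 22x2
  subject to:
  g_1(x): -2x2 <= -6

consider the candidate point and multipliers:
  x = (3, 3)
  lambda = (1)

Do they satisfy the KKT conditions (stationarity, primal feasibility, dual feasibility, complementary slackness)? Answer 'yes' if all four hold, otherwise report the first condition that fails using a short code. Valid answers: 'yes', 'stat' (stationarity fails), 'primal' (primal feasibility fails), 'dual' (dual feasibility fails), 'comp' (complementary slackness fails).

Gradient of f: grad f(x) = Q x + c = (0, 2)
Constraint values g_i(x) = a_i^T x - b_i:
  g_1((3, 3)) = 0
Stationarity residual: grad f(x) + sum_i lambda_i a_i = (0, 0)
  -> stationarity OK
Primal feasibility (all g_i <= 0): OK
Dual feasibility (all lambda_i >= 0): OK
Complementary slackness (lambda_i * g_i(x) = 0 for all i): OK

Verdict: yes, KKT holds.

yes


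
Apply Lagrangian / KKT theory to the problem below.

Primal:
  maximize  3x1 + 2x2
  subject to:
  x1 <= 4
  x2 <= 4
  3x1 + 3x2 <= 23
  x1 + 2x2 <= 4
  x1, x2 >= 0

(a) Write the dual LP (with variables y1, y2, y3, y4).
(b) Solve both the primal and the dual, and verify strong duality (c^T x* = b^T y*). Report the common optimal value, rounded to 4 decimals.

The standard primal-dual pair for 'max c^T x s.t. A x <= b, x >= 0' is:
  Dual:  min b^T y  s.t.  A^T y >= c,  y >= 0.

So the dual LP is:
  minimize  4y1 + 4y2 + 23y3 + 4y4
  subject to:
    y1 + 3y3 + y4 >= 3
    y2 + 3y3 + 2y4 >= 2
    y1, y2, y3, y4 >= 0

Solving the primal: x* = (4, 0).
  primal value c^T x* = 12.
Solving the dual: y* = (2, 0, 0, 1).
  dual value b^T y* = 12.
Strong duality: c^T x* = b^T y*. Confirmed.

12


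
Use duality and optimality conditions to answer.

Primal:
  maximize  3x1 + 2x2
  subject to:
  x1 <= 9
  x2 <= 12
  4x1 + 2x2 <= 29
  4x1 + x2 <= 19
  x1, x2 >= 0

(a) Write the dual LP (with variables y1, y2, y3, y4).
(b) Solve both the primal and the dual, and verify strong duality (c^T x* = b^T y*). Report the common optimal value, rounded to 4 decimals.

The standard primal-dual pair for 'max c^T x s.t. A x <= b, x >= 0' is:
  Dual:  min b^T y  s.t.  A^T y >= c,  y >= 0.

So the dual LP is:
  minimize  9y1 + 12y2 + 29y3 + 19y4
  subject to:
    y1 + 4y3 + 4y4 >= 3
    y2 + 2y3 + y4 >= 2
    y1, y2, y3, y4 >= 0

Solving the primal: x* = (1.25, 12).
  primal value c^T x* = 27.75.
Solving the dual: y* = (0, 0.5, 0.75, 0).
  dual value b^T y* = 27.75.
Strong duality: c^T x* = b^T y*. Confirmed.

27.75


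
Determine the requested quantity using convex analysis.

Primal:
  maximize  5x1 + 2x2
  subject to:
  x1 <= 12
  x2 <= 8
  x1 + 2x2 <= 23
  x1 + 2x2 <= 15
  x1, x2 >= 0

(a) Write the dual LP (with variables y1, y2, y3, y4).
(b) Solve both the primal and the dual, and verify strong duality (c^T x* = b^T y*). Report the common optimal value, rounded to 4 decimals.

The standard primal-dual pair for 'max c^T x s.t. A x <= b, x >= 0' is:
  Dual:  min b^T y  s.t.  A^T y >= c,  y >= 0.

So the dual LP is:
  minimize  12y1 + 8y2 + 23y3 + 15y4
  subject to:
    y1 + y3 + y4 >= 5
    y2 + 2y3 + 2y4 >= 2
    y1, y2, y3, y4 >= 0

Solving the primal: x* = (12, 1.5).
  primal value c^T x* = 63.
Solving the dual: y* = (4, 0, 0, 1).
  dual value b^T y* = 63.
Strong duality: c^T x* = b^T y*. Confirmed.

63


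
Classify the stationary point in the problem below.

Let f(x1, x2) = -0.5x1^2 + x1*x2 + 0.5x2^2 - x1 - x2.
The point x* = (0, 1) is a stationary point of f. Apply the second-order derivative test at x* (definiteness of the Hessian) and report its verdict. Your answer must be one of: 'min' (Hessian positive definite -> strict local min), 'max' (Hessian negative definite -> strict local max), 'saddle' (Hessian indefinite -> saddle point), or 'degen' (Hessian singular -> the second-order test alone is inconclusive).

Compute the Hessian H = grad^2 f:
  H = [[-1, 1], [1, 1]]
Verify stationarity: grad f(x*) = H x* + g = (0, 0).
Eigenvalues of H: -1.4142, 1.4142.
Eigenvalues have mixed signs, so H is indefinite -> x* is a saddle point.

saddle


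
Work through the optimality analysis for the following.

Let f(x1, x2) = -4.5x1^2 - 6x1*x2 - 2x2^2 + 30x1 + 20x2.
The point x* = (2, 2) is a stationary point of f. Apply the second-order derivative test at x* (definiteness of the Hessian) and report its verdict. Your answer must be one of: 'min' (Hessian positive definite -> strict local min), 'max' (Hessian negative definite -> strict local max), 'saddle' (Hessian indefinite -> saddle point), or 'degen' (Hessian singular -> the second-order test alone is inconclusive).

Compute the Hessian H = grad^2 f:
  H = [[-9, -6], [-6, -4]]
Verify stationarity: grad f(x*) = H x* + g = (0, 0).
Eigenvalues of H: -13, 0.
H has a zero eigenvalue (singular; negative semidefinite but not definite), so H is neither positive definite, negative definite, nor indefinite. The second-order test alone is inconclusive -> degen.
(Indeed, f is constant along the null direction of H through x*, so x* is not a strict local extremum.)

degen


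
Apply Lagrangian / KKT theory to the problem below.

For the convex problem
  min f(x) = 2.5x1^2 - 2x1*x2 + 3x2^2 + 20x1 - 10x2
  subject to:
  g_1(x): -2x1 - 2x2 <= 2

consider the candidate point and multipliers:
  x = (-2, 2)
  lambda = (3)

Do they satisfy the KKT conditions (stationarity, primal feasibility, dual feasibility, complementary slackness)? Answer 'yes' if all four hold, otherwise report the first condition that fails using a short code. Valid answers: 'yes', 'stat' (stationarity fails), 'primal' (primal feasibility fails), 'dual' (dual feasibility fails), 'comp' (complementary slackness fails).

Gradient of f: grad f(x) = Q x + c = (6, 6)
Constraint values g_i(x) = a_i^T x - b_i:
  g_1((-2, 2)) = -2
Stationarity residual: grad f(x) + sum_i lambda_i a_i = (0, 0)
  -> stationarity OK
Primal feasibility (all g_i <= 0): OK
Dual feasibility (all lambda_i >= 0): OK
Complementary slackness (lambda_i * g_i(x) = 0 for all i): FAILS

Verdict: the first failing condition is complementary_slackness -> comp.

comp


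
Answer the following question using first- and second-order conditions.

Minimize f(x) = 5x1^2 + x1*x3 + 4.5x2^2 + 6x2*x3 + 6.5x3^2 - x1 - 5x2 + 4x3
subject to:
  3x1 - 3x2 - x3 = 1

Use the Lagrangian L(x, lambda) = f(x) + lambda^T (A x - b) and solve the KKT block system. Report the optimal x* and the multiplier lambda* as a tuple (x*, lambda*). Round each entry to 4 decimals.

Form the Lagrangian:
  L(x, lambda) = (1/2) x^T Q x + c^T x + lambda^T (A x - b)
Stationarity (grad_x L = 0): Q x + c + A^T lambda = 0.
Primal feasibility: A x = b.

This gives the KKT block system:
  [ Q   A^T ] [ x     ]   [-c ]
  [ A    0  ] [ lambda ] = [ b ]

Solving the linear system:
  x*      = (0.6245, 0.53, -0.7165)
  lambda* = (-1.5096)
  f(x*)   = -2.3155

x* = (0.6245, 0.53, -0.7165), lambda* = (-1.5096)


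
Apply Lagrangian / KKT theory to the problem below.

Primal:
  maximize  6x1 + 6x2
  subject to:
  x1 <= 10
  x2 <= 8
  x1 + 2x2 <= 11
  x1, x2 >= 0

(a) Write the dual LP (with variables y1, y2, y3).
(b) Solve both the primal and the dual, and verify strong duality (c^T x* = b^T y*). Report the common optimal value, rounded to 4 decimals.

The standard primal-dual pair for 'max c^T x s.t. A x <= b, x >= 0' is:
  Dual:  min b^T y  s.t.  A^T y >= c,  y >= 0.

So the dual LP is:
  minimize  10y1 + 8y2 + 11y3
  subject to:
    y1 + y3 >= 6
    y2 + 2y3 >= 6
    y1, y2, y3 >= 0

Solving the primal: x* = (10, 0.5).
  primal value c^T x* = 63.
Solving the dual: y* = (3, 0, 3).
  dual value b^T y* = 63.
Strong duality: c^T x* = b^T y*. Confirmed.

63


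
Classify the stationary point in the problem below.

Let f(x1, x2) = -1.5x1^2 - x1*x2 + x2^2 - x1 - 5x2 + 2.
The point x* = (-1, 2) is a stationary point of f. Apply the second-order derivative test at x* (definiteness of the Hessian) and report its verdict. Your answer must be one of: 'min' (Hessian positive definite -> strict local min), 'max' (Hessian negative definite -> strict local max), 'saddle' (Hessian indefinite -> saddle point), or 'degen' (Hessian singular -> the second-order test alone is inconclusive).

Compute the Hessian H = grad^2 f:
  H = [[-3, -1], [-1, 2]]
Verify stationarity: grad f(x*) = H x* + g = (0, 0).
Eigenvalues of H: -3.1926, 2.1926.
Eigenvalues have mixed signs, so H is indefinite -> x* is a saddle point.

saddle


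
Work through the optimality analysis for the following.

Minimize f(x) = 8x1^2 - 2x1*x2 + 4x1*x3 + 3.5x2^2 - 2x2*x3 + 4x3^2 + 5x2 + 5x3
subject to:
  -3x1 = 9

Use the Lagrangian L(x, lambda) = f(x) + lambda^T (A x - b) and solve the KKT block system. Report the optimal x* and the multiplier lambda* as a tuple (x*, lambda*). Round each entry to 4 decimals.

Form the Lagrangian:
  L(x, lambda) = (1/2) x^T Q x + c^T x + lambda^T (A x - b)
Stationarity (grad_x L = 0): Q x + c + A^T lambda = 0.
Primal feasibility: A x = b.

This gives the KKT block system:
  [ Q   A^T ] [ x     ]   [-c ]
  [ A    0  ] [ lambda ] = [ b ]

Solving the linear system:
  x*      = (-3, -1.4231, 0.5192)
  lambda* = (-14.359)
  f(x*)   = 62.3558

x* = (-3, -1.4231, 0.5192), lambda* = (-14.359)


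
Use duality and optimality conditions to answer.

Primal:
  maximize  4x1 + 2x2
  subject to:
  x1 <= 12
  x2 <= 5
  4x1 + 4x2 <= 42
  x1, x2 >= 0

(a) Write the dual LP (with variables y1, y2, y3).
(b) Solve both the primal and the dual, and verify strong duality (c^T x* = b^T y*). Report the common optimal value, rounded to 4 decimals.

The standard primal-dual pair for 'max c^T x s.t. A x <= b, x >= 0' is:
  Dual:  min b^T y  s.t.  A^T y >= c,  y >= 0.

So the dual LP is:
  minimize  12y1 + 5y2 + 42y3
  subject to:
    y1 + 4y3 >= 4
    y2 + 4y3 >= 2
    y1, y2, y3 >= 0

Solving the primal: x* = (10.5, 0).
  primal value c^T x* = 42.
Solving the dual: y* = (0, 0, 1).
  dual value b^T y* = 42.
Strong duality: c^T x* = b^T y*. Confirmed.

42


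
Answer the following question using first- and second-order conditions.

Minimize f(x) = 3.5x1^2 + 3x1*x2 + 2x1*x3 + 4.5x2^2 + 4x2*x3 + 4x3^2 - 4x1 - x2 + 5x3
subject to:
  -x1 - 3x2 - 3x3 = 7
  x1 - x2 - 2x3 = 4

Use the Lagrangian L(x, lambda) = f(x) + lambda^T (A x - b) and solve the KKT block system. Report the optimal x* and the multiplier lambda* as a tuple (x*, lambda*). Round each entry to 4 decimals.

Form the Lagrangian:
  L(x, lambda) = (1/2) x^T Q x + c^T x + lambda^T (A x - b)
Stationarity (grad_x L = 0): Q x + c + A^T lambda = 0.
Primal feasibility: A x = b.

This gives the KKT block system:
  [ Q   A^T ] [ x     ]   [-c ]
  [ A    0  ] [ lambda ] = [ b ]

Solving the linear system:
  x*      = (0.0514, -0.7523, -1.5981)
  lambda* = (-5.7757, 3.3178)
  f(x*)   = 9.8575

x* = (0.0514, -0.7523, -1.5981), lambda* = (-5.7757, 3.3178)


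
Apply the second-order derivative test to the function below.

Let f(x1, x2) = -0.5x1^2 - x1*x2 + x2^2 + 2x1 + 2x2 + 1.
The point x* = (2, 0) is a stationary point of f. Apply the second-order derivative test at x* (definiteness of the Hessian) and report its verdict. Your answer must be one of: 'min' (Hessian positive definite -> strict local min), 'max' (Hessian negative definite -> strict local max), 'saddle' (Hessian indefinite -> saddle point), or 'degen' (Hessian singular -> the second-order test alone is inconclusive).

Compute the Hessian H = grad^2 f:
  H = [[-1, -1], [-1, 2]]
Verify stationarity: grad f(x*) = H x* + g = (0, 0).
Eigenvalues of H: -1.3028, 2.3028.
Eigenvalues have mixed signs, so H is indefinite -> x* is a saddle point.

saddle


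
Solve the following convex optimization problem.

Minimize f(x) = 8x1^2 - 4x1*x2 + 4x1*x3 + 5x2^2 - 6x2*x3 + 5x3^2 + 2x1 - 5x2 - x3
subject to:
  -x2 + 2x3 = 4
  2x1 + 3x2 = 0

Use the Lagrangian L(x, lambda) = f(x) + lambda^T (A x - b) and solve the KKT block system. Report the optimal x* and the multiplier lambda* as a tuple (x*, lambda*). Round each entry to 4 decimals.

Form the Lagrangian:
  L(x, lambda) = (1/2) x^T Q x + c^T x + lambda^T (A x - b)
Stationarity (grad_x L = 0): Q x + c + A^T lambda = 0.
Primal feasibility: A x = b.

This gives the KKT block system:
  [ Q   A^T ] [ x     ]   [-c ]
  [ A    0  ] [ lambda ] = [ b ]

Solving the linear system:
  x*      = (-0.6959, 0.4639, 2.232)
  lambda* = (-7.8763, 1.0309)
  f(x*)   = 12.7809

x* = (-0.6959, 0.4639, 2.232), lambda* = (-7.8763, 1.0309)


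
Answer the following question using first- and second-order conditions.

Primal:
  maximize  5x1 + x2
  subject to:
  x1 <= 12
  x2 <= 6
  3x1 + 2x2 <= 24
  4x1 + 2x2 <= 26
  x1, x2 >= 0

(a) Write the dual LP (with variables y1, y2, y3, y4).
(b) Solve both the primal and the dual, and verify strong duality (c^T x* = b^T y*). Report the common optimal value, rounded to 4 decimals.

The standard primal-dual pair for 'max c^T x s.t. A x <= b, x >= 0' is:
  Dual:  min b^T y  s.t.  A^T y >= c,  y >= 0.

So the dual LP is:
  minimize  12y1 + 6y2 + 24y3 + 26y4
  subject to:
    y1 + 3y3 + 4y4 >= 5
    y2 + 2y3 + 2y4 >= 1
    y1, y2, y3, y4 >= 0

Solving the primal: x* = (6.5, 0).
  primal value c^T x* = 32.5.
Solving the dual: y* = (0, 0, 0, 1.25).
  dual value b^T y* = 32.5.
Strong duality: c^T x* = b^T y*. Confirmed.

32.5


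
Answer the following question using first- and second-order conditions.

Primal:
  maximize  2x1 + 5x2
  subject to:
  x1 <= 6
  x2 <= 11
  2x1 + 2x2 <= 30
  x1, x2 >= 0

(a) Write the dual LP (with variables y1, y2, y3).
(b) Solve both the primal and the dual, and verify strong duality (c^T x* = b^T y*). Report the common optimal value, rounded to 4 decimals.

The standard primal-dual pair for 'max c^T x s.t. A x <= b, x >= 0' is:
  Dual:  min b^T y  s.t.  A^T y >= c,  y >= 0.

So the dual LP is:
  minimize  6y1 + 11y2 + 30y3
  subject to:
    y1 + 2y3 >= 2
    y2 + 2y3 >= 5
    y1, y2, y3 >= 0

Solving the primal: x* = (4, 11).
  primal value c^T x* = 63.
Solving the dual: y* = (0, 3, 1).
  dual value b^T y* = 63.
Strong duality: c^T x* = b^T y*. Confirmed.

63


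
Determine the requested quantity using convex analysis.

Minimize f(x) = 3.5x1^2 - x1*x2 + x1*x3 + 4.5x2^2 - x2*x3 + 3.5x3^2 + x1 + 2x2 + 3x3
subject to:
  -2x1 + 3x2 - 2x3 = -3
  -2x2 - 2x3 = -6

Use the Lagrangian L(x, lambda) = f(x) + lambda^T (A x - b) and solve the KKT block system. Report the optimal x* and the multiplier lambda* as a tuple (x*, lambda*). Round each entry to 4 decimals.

Form the Lagrangian:
  L(x, lambda) = (1/2) x^T Q x + c^T x + lambda^T (A x - b)
Stationarity (grad_x L = 0): Q x + c + A^T lambda = 0.
Primal feasibility: A x = b.

This gives the KKT block system:
  [ Q   A^T ] [ x     ]   [-c ]
  [ A    0  ] [ lambda ] = [ b ]

Solving the linear system:
  x*      = (0.3478, 0.7391, 2.2609)
  lambda* = (2.4783, 6.7391)
  f(x*)   = 28.2391

x* = (0.3478, 0.7391, 2.2609), lambda* = (2.4783, 6.7391)


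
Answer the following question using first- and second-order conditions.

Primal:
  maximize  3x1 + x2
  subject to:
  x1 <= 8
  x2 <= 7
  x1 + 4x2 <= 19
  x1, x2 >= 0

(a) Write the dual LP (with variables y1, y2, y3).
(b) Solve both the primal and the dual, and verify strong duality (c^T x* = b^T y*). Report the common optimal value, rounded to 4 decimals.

The standard primal-dual pair for 'max c^T x s.t. A x <= b, x >= 0' is:
  Dual:  min b^T y  s.t.  A^T y >= c,  y >= 0.

So the dual LP is:
  minimize  8y1 + 7y2 + 19y3
  subject to:
    y1 + y3 >= 3
    y2 + 4y3 >= 1
    y1, y2, y3 >= 0

Solving the primal: x* = (8, 2.75).
  primal value c^T x* = 26.75.
Solving the dual: y* = (2.75, 0, 0.25).
  dual value b^T y* = 26.75.
Strong duality: c^T x* = b^T y*. Confirmed.

26.75


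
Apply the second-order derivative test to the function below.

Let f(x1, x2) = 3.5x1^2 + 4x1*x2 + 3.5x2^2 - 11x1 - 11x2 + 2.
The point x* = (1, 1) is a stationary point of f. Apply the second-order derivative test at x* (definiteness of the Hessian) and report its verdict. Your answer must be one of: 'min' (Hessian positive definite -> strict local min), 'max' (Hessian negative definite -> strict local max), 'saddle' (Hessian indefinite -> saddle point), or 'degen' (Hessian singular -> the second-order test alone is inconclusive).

Compute the Hessian H = grad^2 f:
  H = [[7, 4], [4, 7]]
Verify stationarity: grad f(x*) = H x* + g = (0, 0).
Eigenvalues of H: 3, 11.
Both eigenvalues > 0, so H is positive definite -> x* is a strict local min.

min
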